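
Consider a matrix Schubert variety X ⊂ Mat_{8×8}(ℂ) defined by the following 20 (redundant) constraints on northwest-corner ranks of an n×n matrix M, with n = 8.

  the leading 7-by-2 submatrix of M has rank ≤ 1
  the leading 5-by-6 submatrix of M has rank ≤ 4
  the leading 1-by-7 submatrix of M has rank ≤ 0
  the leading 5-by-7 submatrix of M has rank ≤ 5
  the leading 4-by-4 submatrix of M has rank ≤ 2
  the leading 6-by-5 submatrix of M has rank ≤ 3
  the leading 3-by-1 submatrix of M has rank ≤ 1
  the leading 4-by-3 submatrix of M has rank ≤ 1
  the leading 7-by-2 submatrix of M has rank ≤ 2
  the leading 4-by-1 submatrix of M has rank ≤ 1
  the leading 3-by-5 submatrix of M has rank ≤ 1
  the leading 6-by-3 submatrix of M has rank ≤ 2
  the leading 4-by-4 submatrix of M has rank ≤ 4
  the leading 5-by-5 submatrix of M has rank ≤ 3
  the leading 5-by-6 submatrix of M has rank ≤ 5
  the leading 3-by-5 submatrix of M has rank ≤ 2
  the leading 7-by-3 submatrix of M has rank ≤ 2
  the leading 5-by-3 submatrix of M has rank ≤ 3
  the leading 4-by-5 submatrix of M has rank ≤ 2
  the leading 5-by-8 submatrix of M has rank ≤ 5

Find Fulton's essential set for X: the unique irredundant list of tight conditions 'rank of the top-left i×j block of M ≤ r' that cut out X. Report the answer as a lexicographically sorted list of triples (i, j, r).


Propagating the 20 rank bounds to every northwest block:

  0  0  0  0  0  0  0  1
  1  1  1  1  1  1  1  2
  1  1  1  1  1  2  2  3
  1  1  1  2  2  3  3  4
  1  1  2  3  3  4  4  5
  1  1  2  3  3  4  5  6
  1  1  2  3  4  5  6  7
  1  2  3  4  5  6  7  8

the unique w with this rank table is (8, 1, 6, 4, 3, 7, 5, 2).

Fulton essential set (5 of the 17 Rothe cells):

[(1, 7, 0), (3, 5, 1), (4, 3, 1), (6, 5, 3), (7, 2, 1)]


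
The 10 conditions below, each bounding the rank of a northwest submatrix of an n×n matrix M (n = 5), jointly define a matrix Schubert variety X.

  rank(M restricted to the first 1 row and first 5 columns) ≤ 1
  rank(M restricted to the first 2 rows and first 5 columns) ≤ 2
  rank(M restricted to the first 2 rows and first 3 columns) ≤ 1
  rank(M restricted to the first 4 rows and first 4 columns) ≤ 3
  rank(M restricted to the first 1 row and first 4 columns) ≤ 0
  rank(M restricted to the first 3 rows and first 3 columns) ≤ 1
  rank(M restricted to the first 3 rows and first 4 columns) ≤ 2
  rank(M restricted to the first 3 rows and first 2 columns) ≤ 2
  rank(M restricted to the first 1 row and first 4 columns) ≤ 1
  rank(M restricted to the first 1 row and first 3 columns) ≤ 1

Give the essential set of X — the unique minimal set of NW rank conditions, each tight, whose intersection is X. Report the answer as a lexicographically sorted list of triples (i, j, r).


Rank table r_w(5×5) implied by the 10 constraints:

  i=1: 0, 0, 0, 0, 1
  i=2: 1, 1, 1, 1, 2
  i=3: 1, 1, 1, 2, 3
  i=4: 1, 2, 2, 3, 4
  i=5: 1, 2, 3, 4, 5

giving w = (5, 1, 4, 2, 3) via Δ²R.

Rothe diagram D(w) (6 cells), 2 SE-corners (essential conditions):

[(1, 4, 0), (3, 3, 1)]


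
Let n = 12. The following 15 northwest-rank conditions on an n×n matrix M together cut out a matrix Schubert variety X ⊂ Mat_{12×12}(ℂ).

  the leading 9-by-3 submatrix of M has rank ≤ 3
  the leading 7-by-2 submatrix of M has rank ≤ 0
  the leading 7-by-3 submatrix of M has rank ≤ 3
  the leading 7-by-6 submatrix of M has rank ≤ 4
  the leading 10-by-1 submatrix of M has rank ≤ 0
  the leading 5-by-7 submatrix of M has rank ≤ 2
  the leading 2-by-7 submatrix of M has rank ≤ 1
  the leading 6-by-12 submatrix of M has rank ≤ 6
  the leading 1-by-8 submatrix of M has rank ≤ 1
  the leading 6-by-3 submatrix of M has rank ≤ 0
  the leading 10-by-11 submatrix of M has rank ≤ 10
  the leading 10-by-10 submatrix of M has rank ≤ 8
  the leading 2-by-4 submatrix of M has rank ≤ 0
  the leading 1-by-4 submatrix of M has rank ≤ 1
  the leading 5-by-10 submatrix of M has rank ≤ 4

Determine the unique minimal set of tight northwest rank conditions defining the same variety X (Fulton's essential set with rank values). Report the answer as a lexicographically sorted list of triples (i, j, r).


Propagating the 15 rank bounds to every northwest block:

  i=1: 0  0  0  0  1  1  1  1  1  1  1  1
  i=2: 0  0  0  0  1  1  1  2  2  2  2  2
  i=3: 0  0  0  1  2  2  2  3  3  3  3  3
  i=4: 0  0  0  1  2  2  2  3  4  4  4  4
  i=5: 0  0  0  1  2  2  2  3  4  4  5  5
  i=6: 0  0  0  1  2  3  3  4  5  5  6  6
  i=7: 0  0  1  2  3  4  4  5  6  6  7  7
  i=8: 0  1  2  3  4  5  5  6  7  7  8  8
  i=9: 0  1  2  3  4  5  6  7  8  8  9  9
  i=10: 0  1  2  3  4  5  6  7  8  8  9  10
  i=11: 1  2  3  4  5  6  7  8  9  9  10  11
  i=12: 1  2  3  4  5  6  7  8  9  10  11  12

the unique w with this rank table is (5, 8, 4, 9, 11, 6, 3, 2, 7, 12, 1, 10).

|D(w)|=33, |Ess(w)|=8:

[(2, 4, 0), (2, 7, 1), (5, 7, 2), (5, 10, 4), (6, 3, 0), (7, 2, 0), (10, 1, 0), (10, 10, 8)]


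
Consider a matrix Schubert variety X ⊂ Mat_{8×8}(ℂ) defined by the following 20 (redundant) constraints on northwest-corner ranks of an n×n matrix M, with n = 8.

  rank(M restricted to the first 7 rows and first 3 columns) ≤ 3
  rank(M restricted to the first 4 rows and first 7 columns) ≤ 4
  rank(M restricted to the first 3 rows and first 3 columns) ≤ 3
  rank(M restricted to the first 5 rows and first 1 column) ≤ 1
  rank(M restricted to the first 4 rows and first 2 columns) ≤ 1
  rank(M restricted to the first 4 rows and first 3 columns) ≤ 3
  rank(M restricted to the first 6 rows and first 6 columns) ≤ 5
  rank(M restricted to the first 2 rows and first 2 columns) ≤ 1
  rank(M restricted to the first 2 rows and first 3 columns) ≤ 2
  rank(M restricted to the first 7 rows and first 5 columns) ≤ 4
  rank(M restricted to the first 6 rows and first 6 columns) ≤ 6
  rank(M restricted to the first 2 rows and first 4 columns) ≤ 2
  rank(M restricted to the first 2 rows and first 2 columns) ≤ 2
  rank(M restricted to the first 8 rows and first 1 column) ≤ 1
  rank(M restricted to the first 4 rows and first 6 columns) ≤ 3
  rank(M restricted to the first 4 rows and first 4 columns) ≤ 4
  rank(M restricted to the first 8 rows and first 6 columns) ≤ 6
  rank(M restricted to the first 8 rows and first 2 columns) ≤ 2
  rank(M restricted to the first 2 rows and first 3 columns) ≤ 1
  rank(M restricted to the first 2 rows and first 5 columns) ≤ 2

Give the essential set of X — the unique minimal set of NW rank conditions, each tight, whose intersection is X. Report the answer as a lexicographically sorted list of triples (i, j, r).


Propagating the 20 rank bounds to every northwest block:

  row 1: 1 1 1 1 1 1 1 1
  row 2: 1 1 1 2 2 2 2 2
  row 3: 1 1 2 3 3 3 3 3
  row 4: 1 1 2 3 3 3 4 4
  row 5: 1 2 3 4 4 4 5 5
  row 6: 1 2 3 4 4 5 6 6
  row 7: 1 2 3 4 4 5 6 7
  row 8: 1 2 3 4 5 6 7 8

so w = (1, 4, 3, 7, 2, 6, 8, 5).

D(w) has 8 cells with 4 SE-corners; essential set:

[(2, 3, 1), (4, 2, 1), (4, 6, 3), (7, 5, 4)]


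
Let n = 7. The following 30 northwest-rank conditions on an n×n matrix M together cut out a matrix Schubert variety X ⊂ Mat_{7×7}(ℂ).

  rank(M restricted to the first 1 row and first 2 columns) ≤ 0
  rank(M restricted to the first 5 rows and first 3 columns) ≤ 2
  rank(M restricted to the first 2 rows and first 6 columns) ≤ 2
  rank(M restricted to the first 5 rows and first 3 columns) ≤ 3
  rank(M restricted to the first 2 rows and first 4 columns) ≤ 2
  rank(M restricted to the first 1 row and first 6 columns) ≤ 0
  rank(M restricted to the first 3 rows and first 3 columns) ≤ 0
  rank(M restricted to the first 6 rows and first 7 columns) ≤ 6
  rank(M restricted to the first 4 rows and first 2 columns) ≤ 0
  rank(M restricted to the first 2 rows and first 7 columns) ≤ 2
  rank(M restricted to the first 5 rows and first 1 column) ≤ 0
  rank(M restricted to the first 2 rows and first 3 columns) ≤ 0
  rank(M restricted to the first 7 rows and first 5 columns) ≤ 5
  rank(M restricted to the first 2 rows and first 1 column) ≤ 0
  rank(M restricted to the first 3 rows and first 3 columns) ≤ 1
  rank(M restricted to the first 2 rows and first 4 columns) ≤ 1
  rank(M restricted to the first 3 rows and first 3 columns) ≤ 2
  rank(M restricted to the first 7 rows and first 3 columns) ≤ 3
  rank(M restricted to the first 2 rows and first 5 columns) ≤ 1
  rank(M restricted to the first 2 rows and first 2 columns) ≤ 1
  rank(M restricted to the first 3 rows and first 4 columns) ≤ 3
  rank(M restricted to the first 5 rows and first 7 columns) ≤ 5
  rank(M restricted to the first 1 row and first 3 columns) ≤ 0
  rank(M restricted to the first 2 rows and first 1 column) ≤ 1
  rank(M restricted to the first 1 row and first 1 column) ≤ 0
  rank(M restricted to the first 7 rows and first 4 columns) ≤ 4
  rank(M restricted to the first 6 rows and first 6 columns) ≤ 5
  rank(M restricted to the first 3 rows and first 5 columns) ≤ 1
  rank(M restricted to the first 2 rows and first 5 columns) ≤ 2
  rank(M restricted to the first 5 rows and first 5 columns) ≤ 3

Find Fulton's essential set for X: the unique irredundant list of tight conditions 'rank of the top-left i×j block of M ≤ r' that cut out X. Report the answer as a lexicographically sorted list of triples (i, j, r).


Reconstructing r_w from the 30 given conditions:

  0, 0, 0, 0, 0, 0, 1
  0, 0, 0, 1, 1, 1, 2
  0, 0, 0, 1, 1, 2, 3
  0, 0, 1, 2, 2, 3, 4
  0, 1, 2, 3, 3, 4, 5
  1, 2, 3, 4, 4, 5, 6
  1, 2, 3, 4, 5, 6, 7

second differences of R give the permutation w = (7, 4, 6, 3, 2, 1, 5).

Fulton essential set (5 of the 16 Rothe cells):

[(1, 6, 0), (3, 3, 0), (3, 5, 1), (4, 2, 0), (5, 1, 0)]


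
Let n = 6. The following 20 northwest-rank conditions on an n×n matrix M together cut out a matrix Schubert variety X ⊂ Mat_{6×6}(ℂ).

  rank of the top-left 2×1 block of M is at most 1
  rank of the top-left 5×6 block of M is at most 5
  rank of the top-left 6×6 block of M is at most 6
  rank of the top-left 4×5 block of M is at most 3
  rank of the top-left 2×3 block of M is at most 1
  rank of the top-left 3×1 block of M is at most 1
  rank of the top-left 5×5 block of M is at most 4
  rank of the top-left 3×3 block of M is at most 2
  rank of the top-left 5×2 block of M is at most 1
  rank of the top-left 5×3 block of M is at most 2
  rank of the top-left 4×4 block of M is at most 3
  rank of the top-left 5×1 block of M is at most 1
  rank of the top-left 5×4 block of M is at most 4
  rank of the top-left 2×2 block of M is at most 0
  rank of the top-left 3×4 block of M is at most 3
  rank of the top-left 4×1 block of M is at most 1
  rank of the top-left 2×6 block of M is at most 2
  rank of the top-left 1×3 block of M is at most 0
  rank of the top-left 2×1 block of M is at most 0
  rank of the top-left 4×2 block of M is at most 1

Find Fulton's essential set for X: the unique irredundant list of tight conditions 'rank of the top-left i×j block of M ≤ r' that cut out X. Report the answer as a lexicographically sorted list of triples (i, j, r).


Rank table r_w(6×6) implied by the 20 constraints:

  R[1]: 0  0  0  1  1  1
  R[2]: 0  0  1  2  2  2
  R[3]: 1  1  2  3  3  3
  R[4]: 1  1  2  3  3  4
  R[5]: 1  1  2  3  4  5
  R[6]: 1  2  3  4  5  6

so w = (4, 3, 1, 6, 5, 2).

4 SE-corners of the 8-cell Rothe diagram give Ess(w):

[(1, 3, 0), (2, 2, 0), (4, 5, 3), (5, 2, 1)]


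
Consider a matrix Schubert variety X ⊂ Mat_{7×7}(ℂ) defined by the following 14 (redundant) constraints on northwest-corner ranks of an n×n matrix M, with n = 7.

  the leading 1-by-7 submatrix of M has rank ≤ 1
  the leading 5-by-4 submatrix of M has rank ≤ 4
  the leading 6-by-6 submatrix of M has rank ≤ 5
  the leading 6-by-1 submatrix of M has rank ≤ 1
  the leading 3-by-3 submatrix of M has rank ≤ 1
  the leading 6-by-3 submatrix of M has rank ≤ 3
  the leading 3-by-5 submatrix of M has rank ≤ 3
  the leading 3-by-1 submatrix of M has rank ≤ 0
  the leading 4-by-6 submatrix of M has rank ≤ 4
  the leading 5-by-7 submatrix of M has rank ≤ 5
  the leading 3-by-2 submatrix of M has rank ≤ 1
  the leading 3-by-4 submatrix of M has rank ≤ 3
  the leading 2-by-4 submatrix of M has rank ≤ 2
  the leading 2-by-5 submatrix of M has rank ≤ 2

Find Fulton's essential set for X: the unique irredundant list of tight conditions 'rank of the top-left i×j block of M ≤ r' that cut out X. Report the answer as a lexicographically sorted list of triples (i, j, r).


Recovering R(i,j) via the rank-extension bound from the 14 conditions:

  R[1]: 0 1 1 1 1 1 1
  R[2]: 0 1 1 2 2 2 2
  R[3]: 0 1 1 2 3 3 3
  R[4]: 1 2 2 3 4 4 4
  R[5]: 1 2 3 4 5 5 5
  R[6]: 1 2 3 4 5 5 6
  R[7]: 1 2 3 4 5 6 7

second differences of R give the permutation w = (2, 4, 5, 1, 3, 7, 6).

3 SE-corners of the 6-cell Rothe diagram give Ess(w):

[(3, 1, 0), (3, 3, 1), (6, 6, 5)]


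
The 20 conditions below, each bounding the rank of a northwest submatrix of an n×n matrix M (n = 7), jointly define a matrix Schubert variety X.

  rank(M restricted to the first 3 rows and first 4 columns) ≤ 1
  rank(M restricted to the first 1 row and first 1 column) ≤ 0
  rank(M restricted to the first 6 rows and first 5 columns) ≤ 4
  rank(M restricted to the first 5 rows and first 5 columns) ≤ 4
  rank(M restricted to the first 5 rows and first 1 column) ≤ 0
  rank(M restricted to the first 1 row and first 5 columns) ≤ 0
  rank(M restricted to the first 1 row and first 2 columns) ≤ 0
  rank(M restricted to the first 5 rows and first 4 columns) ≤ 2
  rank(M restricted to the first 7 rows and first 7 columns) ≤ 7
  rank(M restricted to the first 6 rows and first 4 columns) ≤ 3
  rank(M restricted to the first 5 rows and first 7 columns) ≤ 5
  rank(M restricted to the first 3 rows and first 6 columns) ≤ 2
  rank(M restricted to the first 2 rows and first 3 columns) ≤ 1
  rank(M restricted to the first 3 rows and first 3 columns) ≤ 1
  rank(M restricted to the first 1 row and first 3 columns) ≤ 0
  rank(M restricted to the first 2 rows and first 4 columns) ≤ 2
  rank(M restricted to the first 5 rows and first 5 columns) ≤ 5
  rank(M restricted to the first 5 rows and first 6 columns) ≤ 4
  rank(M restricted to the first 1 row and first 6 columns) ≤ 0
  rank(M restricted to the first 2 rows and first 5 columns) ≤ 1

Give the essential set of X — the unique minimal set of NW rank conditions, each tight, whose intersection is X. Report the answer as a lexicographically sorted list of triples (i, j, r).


Computing R[i][j] = min implied NW-rank bound (n=7, 20 conditions):

  0  0  0  0  0  0  1
  0  1  1  1  1  1  2
  0  1  1  1  2  2  3
  0  1  2  2  3  3  4
  0  1  2  2  3  4  5
  1  2  3  3  4  5  6
  1  2  3  4  5  6  7

reading off 1-entries of Δ²R: w = (7, 2, 5, 3, 6, 1, 4).

D(w) has 13 cells with 4 SE-corners; essential set:

[(1, 6, 0), (3, 4, 1), (5, 1, 0), (5, 4, 2)]


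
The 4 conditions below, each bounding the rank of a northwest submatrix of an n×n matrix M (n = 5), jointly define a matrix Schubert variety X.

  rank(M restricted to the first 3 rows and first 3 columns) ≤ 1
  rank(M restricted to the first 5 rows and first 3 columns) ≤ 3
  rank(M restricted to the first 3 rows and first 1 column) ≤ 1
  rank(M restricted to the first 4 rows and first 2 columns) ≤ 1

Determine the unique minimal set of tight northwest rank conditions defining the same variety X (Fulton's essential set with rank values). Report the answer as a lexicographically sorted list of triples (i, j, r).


Computing R[i][j] = min implied NW-rank bound (n=5, 4 conditions):

  i=1: 1 1 1 1 1
  i=2: 1 1 1 2 2
  i=3: 1 1 1 2 3
  i=4: 1 1 2 3 4
  i=5: 1 2 3 4 5

so w = (1, 4, 5, 3, 2).

Rothe diagram D(w) (5 cells), 2 SE-corners (essential conditions):

[(3, 3, 1), (4, 2, 1)]


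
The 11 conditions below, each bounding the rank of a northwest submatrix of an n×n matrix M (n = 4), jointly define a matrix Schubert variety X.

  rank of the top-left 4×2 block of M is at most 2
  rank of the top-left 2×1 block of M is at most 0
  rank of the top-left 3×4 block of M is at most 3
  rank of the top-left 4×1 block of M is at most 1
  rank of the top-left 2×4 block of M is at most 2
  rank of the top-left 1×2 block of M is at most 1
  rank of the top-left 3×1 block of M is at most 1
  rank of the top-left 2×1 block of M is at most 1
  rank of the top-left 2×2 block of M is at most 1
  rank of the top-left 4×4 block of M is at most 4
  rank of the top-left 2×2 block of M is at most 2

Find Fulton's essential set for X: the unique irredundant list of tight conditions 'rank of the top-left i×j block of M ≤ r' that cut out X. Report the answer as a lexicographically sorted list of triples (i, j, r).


Recovering R(i,j) via the rank-extension bound from the 11 conditions:

  R[1]: 0 | 1 | 1 | 1
  R[2]: 0 | 1 | 2 | 2
  R[3]: 1 | 2 | 3 | 3
  R[4]: 1 | 2 | 3 | 4

hence w(1..4) = (2, 3, 1, 4).

Fulton essential set (1 of the 2 Rothe cells):

[(2, 1, 0)]


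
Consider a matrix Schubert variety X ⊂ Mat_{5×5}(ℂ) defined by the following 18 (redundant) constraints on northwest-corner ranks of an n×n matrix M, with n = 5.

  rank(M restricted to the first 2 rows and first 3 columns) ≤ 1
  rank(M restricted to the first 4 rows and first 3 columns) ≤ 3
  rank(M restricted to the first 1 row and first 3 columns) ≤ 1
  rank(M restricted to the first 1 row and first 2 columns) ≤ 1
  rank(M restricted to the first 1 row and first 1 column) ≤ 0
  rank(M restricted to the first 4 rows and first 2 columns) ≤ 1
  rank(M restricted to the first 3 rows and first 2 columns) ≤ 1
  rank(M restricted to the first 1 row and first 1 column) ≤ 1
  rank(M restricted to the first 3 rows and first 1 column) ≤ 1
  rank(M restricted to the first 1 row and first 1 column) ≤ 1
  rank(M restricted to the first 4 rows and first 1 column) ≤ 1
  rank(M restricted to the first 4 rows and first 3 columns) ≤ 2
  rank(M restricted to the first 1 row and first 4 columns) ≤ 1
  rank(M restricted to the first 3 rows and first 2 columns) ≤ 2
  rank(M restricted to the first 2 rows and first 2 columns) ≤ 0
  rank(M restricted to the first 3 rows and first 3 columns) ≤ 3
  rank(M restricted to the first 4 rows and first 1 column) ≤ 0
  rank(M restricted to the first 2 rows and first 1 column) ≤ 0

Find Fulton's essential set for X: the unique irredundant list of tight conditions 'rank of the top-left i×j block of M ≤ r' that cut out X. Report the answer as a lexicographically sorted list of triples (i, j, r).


Recovering R(i,j) via the rank-extension bound from the 18 conditions:

  R[1]: 0, 0, 1, 1, 1
  R[2]: 0, 0, 1, 2, 2
  R[3]: 0, 1, 2, 3, 3
  R[4]: 0, 1, 2, 3, 4
  R[5]: 1, 2, 3, 4, 5

reading off 1-entries of Δ²R: w = (3, 4, 2, 5, 1).

Fulton essential set (2 of the 6 Rothe cells):

[(2, 2, 0), (4, 1, 0)]


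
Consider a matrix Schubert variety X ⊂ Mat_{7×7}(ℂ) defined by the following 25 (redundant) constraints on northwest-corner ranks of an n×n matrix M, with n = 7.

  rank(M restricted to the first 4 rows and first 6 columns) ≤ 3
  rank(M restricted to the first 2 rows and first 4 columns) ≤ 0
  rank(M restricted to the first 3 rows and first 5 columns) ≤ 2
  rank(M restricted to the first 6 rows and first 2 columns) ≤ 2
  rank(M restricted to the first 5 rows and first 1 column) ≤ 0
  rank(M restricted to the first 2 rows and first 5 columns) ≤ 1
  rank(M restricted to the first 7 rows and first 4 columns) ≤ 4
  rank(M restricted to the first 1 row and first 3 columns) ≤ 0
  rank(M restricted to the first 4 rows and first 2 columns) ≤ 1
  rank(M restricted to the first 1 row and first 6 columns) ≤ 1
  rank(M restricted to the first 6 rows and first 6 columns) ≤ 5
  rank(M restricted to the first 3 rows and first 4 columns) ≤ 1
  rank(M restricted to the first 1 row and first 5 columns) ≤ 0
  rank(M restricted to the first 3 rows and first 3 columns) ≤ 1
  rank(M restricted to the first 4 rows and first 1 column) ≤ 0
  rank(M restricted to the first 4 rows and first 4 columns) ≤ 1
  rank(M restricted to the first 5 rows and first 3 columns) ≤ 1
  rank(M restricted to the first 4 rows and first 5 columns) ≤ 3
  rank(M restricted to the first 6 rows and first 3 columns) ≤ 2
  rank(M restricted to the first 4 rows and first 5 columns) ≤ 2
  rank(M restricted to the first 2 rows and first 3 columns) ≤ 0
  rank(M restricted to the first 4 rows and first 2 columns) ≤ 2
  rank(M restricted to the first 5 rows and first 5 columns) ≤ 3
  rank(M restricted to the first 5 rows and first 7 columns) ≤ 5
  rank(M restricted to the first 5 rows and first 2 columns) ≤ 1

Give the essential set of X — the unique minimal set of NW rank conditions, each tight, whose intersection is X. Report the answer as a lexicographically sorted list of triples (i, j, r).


Rank table r_w(7×7) implied by the 25 constraints:

  row 1: 0 | 0 | 0 | 0 | 0 | 1 | 1
  row 2: 0 | 0 | 0 | 0 | 1 | 2 | 2
  row 3: 0 | 1 | 1 | 1 | 2 | 3 | 3
  row 4: 0 | 1 | 1 | 1 | 2 | 3 | 4
  row 5: 0 | 1 | 1 | 2 | 3 | 4 | 5
  row 6: 1 | 2 | 2 | 3 | 4 | 5 | 6
  row 7: 1 | 2 | 3 | 4 | 5 | 6 | 7

giving w = (6, 5, 2, 7, 4, 1, 3) via Δ²R.

5 SE-corners of the 15-cell Rothe diagram give Ess(w):

[(1, 5, 0), (2, 4, 0), (4, 4, 1), (5, 1, 0), (5, 3, 1)]


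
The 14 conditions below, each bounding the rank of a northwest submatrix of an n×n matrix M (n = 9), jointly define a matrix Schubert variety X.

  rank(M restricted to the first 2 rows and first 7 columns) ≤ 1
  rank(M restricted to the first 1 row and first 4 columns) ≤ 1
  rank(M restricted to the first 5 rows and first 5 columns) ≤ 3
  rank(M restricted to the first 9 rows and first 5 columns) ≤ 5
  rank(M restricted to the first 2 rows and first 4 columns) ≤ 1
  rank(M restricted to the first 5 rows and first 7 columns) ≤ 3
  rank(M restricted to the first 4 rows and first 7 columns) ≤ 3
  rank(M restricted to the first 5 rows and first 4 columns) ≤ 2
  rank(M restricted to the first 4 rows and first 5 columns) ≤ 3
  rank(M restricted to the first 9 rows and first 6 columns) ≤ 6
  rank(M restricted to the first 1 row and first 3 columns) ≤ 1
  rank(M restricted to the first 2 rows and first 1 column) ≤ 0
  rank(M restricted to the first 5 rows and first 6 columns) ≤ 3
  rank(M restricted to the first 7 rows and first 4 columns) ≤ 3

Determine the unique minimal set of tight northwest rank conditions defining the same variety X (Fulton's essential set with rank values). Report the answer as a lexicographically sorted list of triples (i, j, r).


Recovering R(i,j) via the rank-extension bound from the 14 conditions:

  R[1]: 0, 1, 1, 1, 1, 1, 1, 1, 1
  R[2]: 0, 1, 1, 1, 1, 1, 1, 2, 2
  R[3]: 1, 2, 2, 2, 2, 2, 2, 3, 3
  R[4]: 1, 2, 2, 2, 3, 3, 3, 4, 4
  R[5]: 1, 2, 2, 2, 3, 3, 3, 4, 5
  R[6]: 1, 2, 3, 3, 4, 4, 4, 5, 6
  R[7]: 1, 2, 3, 3, 4, 5, 5, 6, 7
  R[8]: 1, 2, 3, 4, 5, 6, 6, 7, 8
  R[9]: 1, 2, 3, 4, 5, 6, 7, 8, 9

second differences of R give the permutation w = (2, 8, 1, 5, 9, 3, 6, 4, 7).

Fulton essential set (5 of the 14 Rothe cells):

[(2, 1, 0), (2, 7, 1), (5, 4, 2), (5, 7, 3), (7, 4, 3)]


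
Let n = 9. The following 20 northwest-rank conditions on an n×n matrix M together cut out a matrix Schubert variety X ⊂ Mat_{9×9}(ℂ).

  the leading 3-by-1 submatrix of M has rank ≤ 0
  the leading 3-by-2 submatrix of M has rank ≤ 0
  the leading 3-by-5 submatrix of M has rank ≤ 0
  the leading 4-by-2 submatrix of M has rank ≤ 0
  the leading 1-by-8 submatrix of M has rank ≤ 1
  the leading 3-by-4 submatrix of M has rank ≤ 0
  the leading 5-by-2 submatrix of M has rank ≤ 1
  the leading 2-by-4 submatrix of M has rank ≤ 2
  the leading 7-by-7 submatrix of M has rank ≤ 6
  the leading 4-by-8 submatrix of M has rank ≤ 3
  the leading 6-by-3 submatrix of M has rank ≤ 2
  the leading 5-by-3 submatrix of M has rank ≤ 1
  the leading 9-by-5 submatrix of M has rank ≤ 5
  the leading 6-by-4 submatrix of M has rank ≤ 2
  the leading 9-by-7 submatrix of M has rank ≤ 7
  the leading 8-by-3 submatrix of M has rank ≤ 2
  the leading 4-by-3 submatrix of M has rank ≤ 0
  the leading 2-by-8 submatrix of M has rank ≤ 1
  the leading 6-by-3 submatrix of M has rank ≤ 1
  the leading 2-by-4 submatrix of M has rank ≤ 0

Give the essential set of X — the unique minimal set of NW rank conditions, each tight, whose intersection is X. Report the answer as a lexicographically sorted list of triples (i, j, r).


Recovering R(i,j) via the rank-extension bound from the 20 conditions:

  i=1: 0, 0, 0, 0, 0, 1, 1, 1, 1
  i=2: 0, 0, 0, 0, 0, 1, 1, 1, 2
  i=3: 0, 0, 0, 0, 0, 1, 2, 2, 3
  i=4: 0, 0, 0, 1, 1, 2, 3, 3, 4
  i=5: 1, 1, 1, 2, 2, 3, 4, 4, 5
  i=6: 1, 1, 1, 2, 3, 4, 5, 5, 6
  i=7: 1, 2, 2, 3, 4, 5, 6, 6, 7
  i=8: 1, 2, 2, 3, 4, 5, 6, 7, 8
  i=9: 1, 2, 3, 4, 5, 6, 7, 8, 9

giving w = (6, 9, 7, 4, 1, 5, 2, 8, 3) via Δ²R.

Fulton essential set (5 of the 23 Rothe cells):

[(2, 8, 1), (3, 5, 0), (4, 3, 0), (6, 3, 1), (8, 3, 2)]


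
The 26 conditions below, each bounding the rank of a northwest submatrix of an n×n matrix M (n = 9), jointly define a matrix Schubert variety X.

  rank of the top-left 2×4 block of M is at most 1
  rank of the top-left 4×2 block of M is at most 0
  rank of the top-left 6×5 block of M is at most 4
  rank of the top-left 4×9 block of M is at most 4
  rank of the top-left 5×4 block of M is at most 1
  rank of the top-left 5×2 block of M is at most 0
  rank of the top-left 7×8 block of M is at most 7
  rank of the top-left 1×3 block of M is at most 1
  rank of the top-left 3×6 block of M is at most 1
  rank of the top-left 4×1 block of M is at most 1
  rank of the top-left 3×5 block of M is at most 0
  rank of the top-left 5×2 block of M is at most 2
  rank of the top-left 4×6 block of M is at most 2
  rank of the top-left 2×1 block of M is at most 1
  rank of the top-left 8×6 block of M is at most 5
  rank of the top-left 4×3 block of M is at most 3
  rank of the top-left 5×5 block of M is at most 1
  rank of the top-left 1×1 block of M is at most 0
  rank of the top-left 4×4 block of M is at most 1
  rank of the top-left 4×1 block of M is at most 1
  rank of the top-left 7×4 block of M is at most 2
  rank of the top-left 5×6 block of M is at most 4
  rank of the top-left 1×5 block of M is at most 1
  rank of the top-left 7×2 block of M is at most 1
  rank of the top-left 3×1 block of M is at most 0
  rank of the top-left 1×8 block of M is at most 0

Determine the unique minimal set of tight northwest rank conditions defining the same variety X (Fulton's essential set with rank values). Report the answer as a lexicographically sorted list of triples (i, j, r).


Computing R[i][j] = min implied NW-rank bound (n=9, 26 conditions):

  i=1: 0  0  0  0  0  0  0  0  1
  i=2: 0  0  0  0  0  1  1  1  2
  i=3: 0  0  0  0  0  1  2  2  3
  i=4: 0  0  1  1  1  2  3  3  4
  i=5: 0  0  1  1  1  2  3  4  5
  i=6: 1  1  2  2  2  3  4  5  6
  i=7: 1  1  2  2  3  4  5  6  7
  i=8: 1  2  3  3  4  5  6  7  8
  i=9: 1  2  3  4  5  6  7  8  9

reading off 1-entries of Δ²R: w = (9, 6, 7, 3, 8, 1, 5, 2, 4).

Fulton essential set (6 of the 26 Rothe cells):

[(1, 8, 0), (3, 5, 0), (5, 2, 0), (5, 5, 1), (7, 2, 1), (7, 4, 2)]


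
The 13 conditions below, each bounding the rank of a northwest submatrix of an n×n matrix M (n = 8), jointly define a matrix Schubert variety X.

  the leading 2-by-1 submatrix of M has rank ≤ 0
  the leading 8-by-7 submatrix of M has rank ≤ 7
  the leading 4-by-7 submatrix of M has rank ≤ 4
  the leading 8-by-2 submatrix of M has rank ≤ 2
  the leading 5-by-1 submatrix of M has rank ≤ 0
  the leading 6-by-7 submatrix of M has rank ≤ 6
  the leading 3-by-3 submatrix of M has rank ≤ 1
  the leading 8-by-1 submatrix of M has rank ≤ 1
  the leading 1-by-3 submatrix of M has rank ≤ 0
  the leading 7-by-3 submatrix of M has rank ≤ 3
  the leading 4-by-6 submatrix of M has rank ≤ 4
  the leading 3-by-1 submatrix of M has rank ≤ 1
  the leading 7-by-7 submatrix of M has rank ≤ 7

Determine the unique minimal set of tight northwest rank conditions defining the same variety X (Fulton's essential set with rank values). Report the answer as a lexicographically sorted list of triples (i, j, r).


Recovering R(i,j) via the rank-extension bound from the 13 conditions:

  row 1: 0 0 0 1 1 1 1 1
  row 2: 0 1 1 2 2 2 2 2
  row 3: 0 1 1 2 3 3 3 3
  row 4: 0 1 2 3 4 4 4 4
  row 5: 0 1 2 3 4 5 5 5
  row 6: 1 2 3 4 5 6 6 6
  row 7: 1 2 3 4 5 6 7 7
  row 8: 1 2 3 4 5 6 7 8

so w = (4, 2, 5, 3, 6, 1, 7, 8).

3 SE-corners of the 8-cell Rothe diagram give Ess(w):

[(1, 3, 0), (3, 3, 1), (5, 1, 0)]


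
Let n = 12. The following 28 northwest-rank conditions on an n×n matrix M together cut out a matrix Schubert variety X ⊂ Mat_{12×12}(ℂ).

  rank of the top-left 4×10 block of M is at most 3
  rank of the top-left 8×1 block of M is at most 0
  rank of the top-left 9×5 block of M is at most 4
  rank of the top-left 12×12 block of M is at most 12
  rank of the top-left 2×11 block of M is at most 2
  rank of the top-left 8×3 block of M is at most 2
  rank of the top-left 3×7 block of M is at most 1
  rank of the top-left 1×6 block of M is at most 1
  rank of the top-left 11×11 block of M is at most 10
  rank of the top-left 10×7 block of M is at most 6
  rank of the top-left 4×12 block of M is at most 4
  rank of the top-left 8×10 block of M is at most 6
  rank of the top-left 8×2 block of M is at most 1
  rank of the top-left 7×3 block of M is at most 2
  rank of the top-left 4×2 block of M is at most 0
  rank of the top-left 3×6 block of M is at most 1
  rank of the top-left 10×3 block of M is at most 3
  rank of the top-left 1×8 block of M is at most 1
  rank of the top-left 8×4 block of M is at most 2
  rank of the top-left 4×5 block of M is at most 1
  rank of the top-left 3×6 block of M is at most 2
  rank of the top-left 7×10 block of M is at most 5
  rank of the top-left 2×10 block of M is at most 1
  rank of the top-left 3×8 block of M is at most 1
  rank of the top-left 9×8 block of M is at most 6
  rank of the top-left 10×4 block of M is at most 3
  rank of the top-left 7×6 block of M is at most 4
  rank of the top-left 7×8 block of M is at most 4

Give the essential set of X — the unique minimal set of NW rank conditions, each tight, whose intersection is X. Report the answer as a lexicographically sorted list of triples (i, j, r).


Reconstructing r_w from the 28 given conditions:

  0 0 1 1 1 1 1 1 1 1 1 1
  0 0 1 1 1 1 1 1 1 1 2 2
  0 0 1 1 1 1 1 1 2 2 3 3
  0 0 1 1 1 2 2 2 3 3 4 4
  0 1 2 2 2 3 3 3 4 4 5 5
  0 1 2 2 3 4 4 4 5 5 6 6
  0 1 2 2 3 4 4 4 5 5 6 7
  0 1 2 2 3 4 5 5 6 6 7 8
  1 2 3 3 4 5 6 6 7 7 8 9
  1 2 3 3 4 5 6 7 8 8 9 10
  1 2 3 4 5 6 7 8 9 9 10 11
  1 2 3 4 5 6 7 8 9 10 11 12

so w = (3, 11, 9, 6, 2, 5, 12, 7, 1, 8, 4, 10).

9 SE-corners of the 33-cell Rothe diagram give Ess(w):

[(2, 10, 1), (3, 8, 1), (4, 2, 0), (4, 5, 1), (7, 8, 4), (7, 10, 5), (8, 1, 0), (8, 4, 2), (10, 4, 3)]


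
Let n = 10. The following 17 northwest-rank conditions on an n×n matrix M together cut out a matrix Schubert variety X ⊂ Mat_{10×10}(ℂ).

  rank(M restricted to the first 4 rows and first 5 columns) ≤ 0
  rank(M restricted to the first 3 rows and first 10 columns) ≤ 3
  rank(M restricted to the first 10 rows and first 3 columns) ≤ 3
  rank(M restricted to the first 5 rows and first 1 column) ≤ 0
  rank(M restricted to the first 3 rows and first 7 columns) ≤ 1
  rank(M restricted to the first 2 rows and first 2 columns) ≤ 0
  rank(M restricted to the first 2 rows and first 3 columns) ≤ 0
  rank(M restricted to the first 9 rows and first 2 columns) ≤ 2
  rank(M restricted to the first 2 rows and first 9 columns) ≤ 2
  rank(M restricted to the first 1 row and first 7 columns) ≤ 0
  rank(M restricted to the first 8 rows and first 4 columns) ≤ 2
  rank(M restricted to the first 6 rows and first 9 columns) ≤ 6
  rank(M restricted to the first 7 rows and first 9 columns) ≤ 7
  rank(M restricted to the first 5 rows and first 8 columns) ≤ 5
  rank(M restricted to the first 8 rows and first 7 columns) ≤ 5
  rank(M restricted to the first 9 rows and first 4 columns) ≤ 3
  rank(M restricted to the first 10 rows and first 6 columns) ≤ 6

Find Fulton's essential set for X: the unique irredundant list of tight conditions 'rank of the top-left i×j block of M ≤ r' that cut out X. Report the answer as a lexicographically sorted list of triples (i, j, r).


Propagating the 17 rank bounds to every northwest block:

  row 1: 0 | 0 | 0 | 0 | 0 | 0 | 0 | 1 | 1 | 1
  row 2: 0 | 0 | 0 | 0 | 0 | 1 | 1 | 2 | 2 | 2
  row 3: 0 | 0 | 0 | 0 | 0 | 1 | 1 | 2 | 3 | 3
  row 4: 0 | 0 | 0 | 0 | 0 | 1 | 2 | 3 | 4 | 4
  row 5: 0 | 1 | 1 | 1 | 1 | 2 | 3 | 4 | 5 | 5
  row 6: 1 | 2 | 2 | 2 | 2 | 3 | 4 | 5 | 6 | 6
  row 7: 1 | 2 | 2 | 2 | 3 | 4 | 5 | 6 | 7 | 7
  row 8: 1 | 2 | 2 | 2 | 3 | 4 | 5 | 6 | 7 | 8
  row 9: 1 | 2 | 3 | 3 | 4 | 5 | 6 | 7 | 8 | 9
  row 10: 1 | 2 | 3 | 4 | 5 | 6 | 7 | 8 | 9 | 10

so w = (8, 6, 9, 7, 2, 1, 5, 10, 3, 4).

Fulton essential set (5 of the 28 Rothe cells):

[(1, 7, 0), (3, 7, 1), (4, 5, 0), (5, 1, 0), (8, 4, 2)]


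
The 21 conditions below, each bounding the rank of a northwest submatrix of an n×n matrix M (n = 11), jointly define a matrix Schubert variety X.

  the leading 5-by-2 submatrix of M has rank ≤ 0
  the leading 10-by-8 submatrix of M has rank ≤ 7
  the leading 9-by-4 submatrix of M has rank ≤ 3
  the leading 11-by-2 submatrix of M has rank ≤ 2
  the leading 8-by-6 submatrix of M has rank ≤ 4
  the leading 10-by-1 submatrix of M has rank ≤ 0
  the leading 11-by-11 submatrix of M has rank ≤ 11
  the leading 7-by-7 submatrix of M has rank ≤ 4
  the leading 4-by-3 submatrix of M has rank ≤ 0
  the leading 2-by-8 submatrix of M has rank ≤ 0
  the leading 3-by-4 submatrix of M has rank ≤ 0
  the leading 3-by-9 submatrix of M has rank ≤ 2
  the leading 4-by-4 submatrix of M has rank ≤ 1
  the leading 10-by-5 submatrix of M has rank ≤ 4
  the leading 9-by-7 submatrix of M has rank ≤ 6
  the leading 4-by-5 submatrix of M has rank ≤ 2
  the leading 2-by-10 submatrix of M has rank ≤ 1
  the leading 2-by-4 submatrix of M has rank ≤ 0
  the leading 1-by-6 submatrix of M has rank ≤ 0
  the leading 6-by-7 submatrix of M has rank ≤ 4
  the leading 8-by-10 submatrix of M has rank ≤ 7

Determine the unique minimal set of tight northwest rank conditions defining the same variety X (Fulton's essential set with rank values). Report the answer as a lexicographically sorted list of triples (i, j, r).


Propagating the 21 rank bounds to every northwest block:

  row 1: 0  0  0  0  0  0  0  0  1  1  1
  row 2: 0  0  0  0  0  0  0  0  1  1  2
  row 3: 0  0  0  0  1  1  1  1  2  2  3
  row 4: 0  0  0  1  2  2  2  2  3  3  4
  row 5: 0  0  1  2  3  3  3  3  4  4  5
  row 6: 0  1  2  3  4  4  4  4  5  5  6
  row 7: 0  1  2  3  4  4  4  5  6  6  7
  row 8: 0  1  2  3  4  4  5  6  7  7  8
  row 9: 0  1  2  3  4  5  6  7  8  8  9
  row 10: 0  1  2  3  4  5  6  7  8  9  10
  row 11: 1  2  3  4  5  6  7  8  9  10  11

giving w = (9, 11, 5, 4, 3, 2, 8, 7, 6, 10, 1) via Δ²R.

Rothe diagram D(w) (34 cells), 8 SE-corners (essential conditions):

[(2, 8, 0), (2, 10, 1), (3, 4, 0), (4, 3, 0), (5, 2, 0), (7, 7, 4), (8, 6, 4), (10, 1, 0)]


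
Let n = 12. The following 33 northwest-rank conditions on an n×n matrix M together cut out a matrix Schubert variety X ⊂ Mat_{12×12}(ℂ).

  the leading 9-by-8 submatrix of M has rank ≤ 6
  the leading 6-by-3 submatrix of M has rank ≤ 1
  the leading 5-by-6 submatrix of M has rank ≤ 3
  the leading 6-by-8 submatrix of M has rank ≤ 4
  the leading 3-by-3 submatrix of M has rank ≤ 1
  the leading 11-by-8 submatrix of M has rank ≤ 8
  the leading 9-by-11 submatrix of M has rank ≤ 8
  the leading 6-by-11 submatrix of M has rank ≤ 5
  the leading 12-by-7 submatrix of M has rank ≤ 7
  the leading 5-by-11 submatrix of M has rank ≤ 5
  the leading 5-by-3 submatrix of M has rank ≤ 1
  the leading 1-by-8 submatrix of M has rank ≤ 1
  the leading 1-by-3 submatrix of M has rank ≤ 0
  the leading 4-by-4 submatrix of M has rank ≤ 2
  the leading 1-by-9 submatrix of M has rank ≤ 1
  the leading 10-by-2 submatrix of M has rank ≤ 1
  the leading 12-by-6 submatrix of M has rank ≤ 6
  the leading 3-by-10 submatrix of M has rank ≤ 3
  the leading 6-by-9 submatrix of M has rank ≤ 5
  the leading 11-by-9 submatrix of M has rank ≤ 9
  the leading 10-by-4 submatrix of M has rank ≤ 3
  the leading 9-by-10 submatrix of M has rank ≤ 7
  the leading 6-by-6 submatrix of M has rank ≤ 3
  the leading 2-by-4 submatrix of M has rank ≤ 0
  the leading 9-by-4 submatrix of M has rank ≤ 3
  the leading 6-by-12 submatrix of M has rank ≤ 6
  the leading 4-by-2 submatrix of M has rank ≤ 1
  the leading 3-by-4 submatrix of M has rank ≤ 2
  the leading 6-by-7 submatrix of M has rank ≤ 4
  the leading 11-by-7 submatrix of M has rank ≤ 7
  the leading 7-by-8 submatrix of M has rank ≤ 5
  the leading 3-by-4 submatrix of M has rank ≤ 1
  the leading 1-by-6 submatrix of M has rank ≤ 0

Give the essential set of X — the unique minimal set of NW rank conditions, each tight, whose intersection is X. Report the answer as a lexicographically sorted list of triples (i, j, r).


The tightest implied rank at each (i,j), from the 33 conditions:

  i=1: 0  0  0  0  0  0  1  1  1  1  1  1
  i=2: 0  0  0  0  1  1  2  2  2  2  2  2
  i=3: 1  1  1  1  2  2  3  3  3  3  3  3
  i=4: 1  1  1  2  3  3  4  4  4  4  4  4
  i=5: 1  1  1  2  3  3  4  4  5  5  5  5
  i=6: 1  1  1  2  3  3  4  4  5  5  5  6
  i=7: 1  1  2  3  4  4  5  5  6  6  6  7
  i=8: 1  1  2  3  4  5  6  6  7  7  7  8
  i=9: 1  1  2  3  4  5  6  6  7  7  8  9
  i=10: 1  1  2  3  4  5  6  7  8  8  9  10
  i=11: 1  2  3  4  5  6  7  8  9  9  10  11
  i=12: 1  2  3  4  5  6  7  8  9  10  11  12

giving w = (7, 5, 1, 4, 9, 12, 3, 6, 11, 8, 2, 10) via Δ²R.

9 SE-corners of the 28-cell Rothe diagram give Ess(w):

[(1, 6, 0), (2, 4, 0), (6, 3, 1), (6, 6, 3), (6, 8, 4), (6, 11, 5), (9, 8, 6), (9, 10, 7), (10, 2, 1)]


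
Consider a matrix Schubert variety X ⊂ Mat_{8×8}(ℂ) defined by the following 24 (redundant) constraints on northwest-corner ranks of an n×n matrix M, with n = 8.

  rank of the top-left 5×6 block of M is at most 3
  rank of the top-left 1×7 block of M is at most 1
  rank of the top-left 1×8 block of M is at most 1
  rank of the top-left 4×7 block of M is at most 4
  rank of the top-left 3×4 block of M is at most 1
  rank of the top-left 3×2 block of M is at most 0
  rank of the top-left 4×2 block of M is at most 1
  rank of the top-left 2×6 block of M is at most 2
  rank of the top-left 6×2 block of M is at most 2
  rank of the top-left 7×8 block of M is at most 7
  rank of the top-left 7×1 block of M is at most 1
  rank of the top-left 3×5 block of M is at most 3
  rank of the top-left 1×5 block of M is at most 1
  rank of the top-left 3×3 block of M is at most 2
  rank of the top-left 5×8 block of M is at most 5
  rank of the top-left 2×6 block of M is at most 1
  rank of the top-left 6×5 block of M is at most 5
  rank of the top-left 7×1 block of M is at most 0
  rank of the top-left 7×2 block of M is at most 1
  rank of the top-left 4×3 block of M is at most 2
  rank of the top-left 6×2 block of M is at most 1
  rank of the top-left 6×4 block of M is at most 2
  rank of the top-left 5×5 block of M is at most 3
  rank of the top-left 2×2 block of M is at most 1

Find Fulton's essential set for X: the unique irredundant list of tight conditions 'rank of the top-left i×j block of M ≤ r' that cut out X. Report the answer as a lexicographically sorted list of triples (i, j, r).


The tightest implied rank at each (i,j), from the 24 conditions:

  i=1: 0  0  1  1  1  1  1  1
  i=2: 0  0  1  1  1  1  2  2
  i=3: 0  0  1  1  2  2  3  3
  i=4: 0  1  2  2  3  3  4  4
  i=5: 0  1  2  2  3  3  4  5
  i=6: 0  1  2  2  3  4  5  6
  i=7: 0  1  2  3  4  5  6  7
  i=8: 1  2  3  4  5  6  7  8

so w = (3, 7, 5, 2, 8, 6, 4, 1).

Rothe diagram D(w) (17 cells), 6 SE-corners (essential conditions):

[(2, 6, 1), (3, 2, 0), (3, 4, 1), (5, 6, 3), (6, 4, 2), (7, 1, 0)]
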